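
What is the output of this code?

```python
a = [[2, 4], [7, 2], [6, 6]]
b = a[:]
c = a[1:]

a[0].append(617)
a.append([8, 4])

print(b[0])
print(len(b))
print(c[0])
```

Key concept: slice with nested mutation.
Step by step:
`a = [[2, 4], [7, 2], [6, 6]]` → a = [[2, 4], [7, 2], [6, 6]]
`b = a[:]` → b = [[2, 4], [7, 2], [6, 6]]
`c = a[1:]` → c = [[7, 2], [6, 6]]
`a[0].append(617)` → a = [[2, 4, 617], [7, 2], [6, 6]]; b = [[2, 4, 617], [7, 2], [6, 6]]
`a.append([8, 4])` → a = [[2, 4, 617], [7, 2], [6, 6], [8, 4]]
`print(b[0])` → prints [2, 4, 617]
`print(len(b))` → prints 3
`print(c[0])` → prints [7, 2]

Answer:
[2, 4, 617]
3
[7, 2]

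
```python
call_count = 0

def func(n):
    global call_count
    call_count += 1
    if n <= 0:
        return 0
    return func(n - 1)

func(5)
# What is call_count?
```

Linear recursion stepping by 1: 6 calls from n=5 down to ≤0.

Answer: 6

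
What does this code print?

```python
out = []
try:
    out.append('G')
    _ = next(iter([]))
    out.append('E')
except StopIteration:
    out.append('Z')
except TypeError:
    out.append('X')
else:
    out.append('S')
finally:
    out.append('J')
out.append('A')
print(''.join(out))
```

Execution trace: 'G' (try body) → 'Z' (except StopIteration) → 'J' (finally) → 'A' (after the try/except). Output: GZJA

Answer: GZJA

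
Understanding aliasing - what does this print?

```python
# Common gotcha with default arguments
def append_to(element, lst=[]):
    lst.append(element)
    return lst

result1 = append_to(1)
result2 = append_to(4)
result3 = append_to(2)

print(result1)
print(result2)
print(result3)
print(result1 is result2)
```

Key concept: mutable default argument gotcha.
Step by step:
`result1 = append_to(1)` → result1 = [1]
`result2 = append_to(4)` → result1 = [1, 4] (same object as result2); result2 = [1, 4] (same object as result1)
`result3 = append_to(2)` → result1 = [1, 4, 2] (same object as result2, result3); result2 = [1, 4, 2] (same object as result1, result3); result3 = [1, 4, 2] (same object as result1, result2)
`print(result1)` → prints [1, 4, 2]
`print(result2)` → prints [1, 4, 2]
`print(result3)` → prints [1, 4, 2]
`print(result1 is result2)` → prints True

Answer:
[1, 4, 2]
[1, 4, 2]
[1, 4, 2]
True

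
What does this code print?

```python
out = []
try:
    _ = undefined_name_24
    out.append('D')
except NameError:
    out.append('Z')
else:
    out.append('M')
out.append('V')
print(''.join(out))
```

Execution trace: 'Z' (except NameError) → 'V' (after the try/except). Output: ZV

Answer: ZV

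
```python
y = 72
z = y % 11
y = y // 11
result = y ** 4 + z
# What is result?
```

Trace:
`y = 72` → y = 72
`z = y % 11` → z = 6
`y = y // 11` → y = 6
`result = y ** 4 + z` → result = 1302
So result = 1302

Answer: 1302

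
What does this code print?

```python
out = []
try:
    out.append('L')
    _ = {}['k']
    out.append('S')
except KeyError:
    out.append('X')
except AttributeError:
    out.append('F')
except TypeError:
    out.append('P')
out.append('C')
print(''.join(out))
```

Execution trace: 'L' (try body) → 'X' (except KeyError) → 'C' (after the try/except). Output: LXC

Answer: LXC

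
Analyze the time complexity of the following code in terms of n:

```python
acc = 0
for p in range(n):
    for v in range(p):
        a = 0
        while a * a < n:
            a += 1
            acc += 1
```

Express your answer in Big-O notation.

Each loop level contributes: n × n × √n. Multiplying the contributions gives O(n^2√n).

Answer: O(n^2√n)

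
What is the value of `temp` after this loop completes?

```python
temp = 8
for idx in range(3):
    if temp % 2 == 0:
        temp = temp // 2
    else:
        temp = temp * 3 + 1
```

Collatz-style transformation from 8
`temp` takes the values: 8 → 4 → 2 → 1

Answer: 1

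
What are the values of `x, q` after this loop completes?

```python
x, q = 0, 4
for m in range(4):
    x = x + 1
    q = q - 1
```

x goes 0→4, q goes 4→0
`x, q` takes the values: (0, 4) → (1, 4) → (1, 3) → (2, 3) → (2, 2) → (3, 2) → (3, 1) → (4, 1) → (4, 0)

Answer: 4, 0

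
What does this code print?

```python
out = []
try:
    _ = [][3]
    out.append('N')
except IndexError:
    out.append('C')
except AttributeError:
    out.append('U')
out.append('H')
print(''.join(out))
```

Execution trace: 'C' (except IndexError) → 'H' (after the try/except). Output: CH

Answer: CH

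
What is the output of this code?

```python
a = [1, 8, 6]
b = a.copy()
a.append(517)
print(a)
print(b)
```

Key concept: list.copy() creates independent copy.
Step by step:
`a = [1, 8, 6]` → a = [1, 8, 6]
`b = a.copy()` → b = [1, 8, 6]
`a.append(517)` → a = [1, 8, 6, 517]
`print(a)` → prints [1, 8, 6, 517]
`print(b)` → prints [1, 8, 6]

Answer:
[1, 8, 6, 517]
[1, 8, 6]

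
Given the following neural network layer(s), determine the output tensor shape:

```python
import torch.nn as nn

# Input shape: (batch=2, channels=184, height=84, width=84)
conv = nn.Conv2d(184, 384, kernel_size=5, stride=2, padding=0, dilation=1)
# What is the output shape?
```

Input: (2, 184, 84, 84) -> Output: (2, 384, 40, 40)

Answer: (2, 384, 40, 40)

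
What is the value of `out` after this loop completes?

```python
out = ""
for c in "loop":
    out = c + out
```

Reverse 'loop'
`out` takes the values: "" → "l" → "ol" → "ool" → "pool"

Answer: "pool"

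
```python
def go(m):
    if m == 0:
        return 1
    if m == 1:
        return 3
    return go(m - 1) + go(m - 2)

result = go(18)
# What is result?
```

Build up from base cases: go(0)=1, go(1)=3, go(2)=4, go(3)=7, go(4)=11, go(5)=18, go(6)=29, ..., go(18)=9349

Answer: 9349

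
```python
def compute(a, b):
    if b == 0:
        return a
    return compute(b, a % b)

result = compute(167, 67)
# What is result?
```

compute(167, 67) -> compute(67, 33) -> compute(33, 1) -> compute(1, 0) -> 1

Answer: 1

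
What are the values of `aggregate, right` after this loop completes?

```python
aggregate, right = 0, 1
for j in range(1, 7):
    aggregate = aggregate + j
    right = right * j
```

Sum and factorial of 1 to 6
`aggregate, right` takes the values: (0, 1) → (1, 1) → (3, 1) → (3, 2) → (6, 2) → (6, 6) → (10, 6) → (10, 24) → (15, 24) → (15, 120) → (21, 120) → (21, 720)

Answer: 21, 720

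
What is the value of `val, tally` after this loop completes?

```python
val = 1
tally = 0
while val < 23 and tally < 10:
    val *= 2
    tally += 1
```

Double until >= 23 or 10 iterations
`val, tally` takes the values: (1, 0) → (2, 0) → (2, 1) → (4, 1) → (4, 2) → (8, 2) → (8, 3) → (16, 3) → (16, 4) → (32, 4) → (32, 5)

Answer: 32, 5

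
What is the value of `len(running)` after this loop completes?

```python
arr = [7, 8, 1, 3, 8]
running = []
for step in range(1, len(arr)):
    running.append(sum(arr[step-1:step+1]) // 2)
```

Number of 2-element averages
`running` takes the values: [] → [7] → [7, 4] → [7, 4, 2] → [7, 4, 2, 5]
So `len(running)` = 4

Answer: 4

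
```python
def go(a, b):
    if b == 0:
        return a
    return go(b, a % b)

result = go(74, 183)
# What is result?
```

go(74, 183) -> go(183, 74) -> go(74, 35) -> go(35, 4) -> go(4, 3) -> go(3, 1) -> go(1, 0) -> 1

Answer: 1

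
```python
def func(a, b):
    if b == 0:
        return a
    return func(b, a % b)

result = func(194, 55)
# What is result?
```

func(194, 55) -> func(55, 29) -> func(29, 26) -> func(26, 3) -> func(3, 2) -> func(2, 1) -> func(1, 0) -> 1

Answer: 1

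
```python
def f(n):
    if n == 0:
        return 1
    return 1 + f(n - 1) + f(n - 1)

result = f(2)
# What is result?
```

f(n) = 1 + 2·f(n-1), f(0)=1. Closed form: (1+1)·2^2 - 1 = 7.

Answer: 7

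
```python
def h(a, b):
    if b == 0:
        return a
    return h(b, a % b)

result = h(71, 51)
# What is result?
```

h(71, 51) -> h(51, 20) -> h(20, 11) -> h(11, 9) -> h(9, 2) -> h(2, 1) -> h(1, 0) -> 1

Answer: 1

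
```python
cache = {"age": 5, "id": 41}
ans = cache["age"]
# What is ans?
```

Trace:
`cache = {"age": 5, "id": 41}` → cache = {'age': 5, 'id': 41}
`ans = cache["age"]` → ans = 5
So ans = 5

Answer: 5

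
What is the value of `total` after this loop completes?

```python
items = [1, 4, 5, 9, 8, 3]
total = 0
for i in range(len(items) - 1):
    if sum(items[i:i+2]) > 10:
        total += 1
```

Count windows with sum > 10
`total` takes the values: 0 → 1 → 2 → 3

Answer: 3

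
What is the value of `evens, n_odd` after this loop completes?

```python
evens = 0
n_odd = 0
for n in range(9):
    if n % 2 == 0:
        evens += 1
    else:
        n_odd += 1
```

Count evens and odds in range(9)
`evens, n_odd` takes the values: (0, 0) → (1, 0) → (1, 1) → (2, 1) → (2, 2) → (3, 2) → (3, 3) → (4, 3) → (4, 4) → (5, 4)

Answer: 5, 4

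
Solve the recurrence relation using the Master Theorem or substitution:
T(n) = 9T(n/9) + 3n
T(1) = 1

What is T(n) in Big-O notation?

By Master Theorem: a=9, b=9, f(n)=3n. Since log_9(9) = 1 and f(n) = Θ(n^1), Case 2 applies. T(n) = O(n log n).

Answer: O(n log n)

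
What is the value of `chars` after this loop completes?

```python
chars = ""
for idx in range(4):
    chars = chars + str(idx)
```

Concatenate digits 0 to 3
`chars` takes the values: "" → "0" → "01" → "012" → "0123"

Answer: "0123"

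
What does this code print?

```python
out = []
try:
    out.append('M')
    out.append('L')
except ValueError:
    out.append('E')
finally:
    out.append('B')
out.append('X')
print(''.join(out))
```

Execution trace: 'M' (try body) → 'L' (try body, no exception) → 'B' (finally) → 'X' (after the try/except). Output: MLBX

Answer: MLBX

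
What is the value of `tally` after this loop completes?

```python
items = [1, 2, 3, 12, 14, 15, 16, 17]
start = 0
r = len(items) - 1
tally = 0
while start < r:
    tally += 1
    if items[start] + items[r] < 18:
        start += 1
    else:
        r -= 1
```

Steps to find pair summing to 18
`tally` takes the values: 0 → 1 → 2 → 3 → 4 → 5 → 6 → 7

Answer: 7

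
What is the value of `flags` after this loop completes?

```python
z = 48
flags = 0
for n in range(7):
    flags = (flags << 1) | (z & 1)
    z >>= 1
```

Reverse lowest 7 bits of 48
`flags` takes the values: 0 → 1 → 3 → 6

Answer: 6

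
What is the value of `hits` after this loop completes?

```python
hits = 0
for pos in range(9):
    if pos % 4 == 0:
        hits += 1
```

Count numbers divisible by 4 in range(9)
`hits` takes the values: 0 → 1 → 2 → 3

Answer: 3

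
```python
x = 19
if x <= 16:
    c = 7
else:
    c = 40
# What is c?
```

Trace:
`x = 19` → x = 19
`if x <= 16: ...` → x <= 16 is False, take else branch → c = 40
So c = 40

Answer: 40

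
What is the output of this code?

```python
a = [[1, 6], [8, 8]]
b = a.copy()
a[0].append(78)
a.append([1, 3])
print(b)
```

Key concept: shallow copy with nested lists.
Step by step:
`a = [[1, 6], [8, 8]]` → a = [[1, 6], [8, 8]]
`b = a.copy()` → b = [[1, 6], [8, 8]]
`a[0].append(78)` → a = [[1, 6, 78], [8, 8]]; b = [[1, 6, 78], [8, 8]]
`a.append([1, 3])` → a = [[1, 6, 78], [8, 8], [1, 3]]
`print(b)` → prints [[1, 6, 78], [8, 8]]

Answer: [[1, 6, 78], [8, 8]]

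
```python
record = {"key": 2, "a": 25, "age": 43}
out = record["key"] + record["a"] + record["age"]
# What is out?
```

Trace:
`record = {"key": 2, "a": 25, "age": 43}` → record = {'key': 2, 'a': 25, 'age': 43}
`out = record["key"] + record["a"] + record["age"]` → out = 70
So out = 70

Answer: 70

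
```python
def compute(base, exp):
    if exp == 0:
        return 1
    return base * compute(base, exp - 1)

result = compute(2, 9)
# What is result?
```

compute(2, 9) = 2 * 2 * 2 * 2 * 2 * 2 * 2 * 2 * 2 = 512

Answer: 512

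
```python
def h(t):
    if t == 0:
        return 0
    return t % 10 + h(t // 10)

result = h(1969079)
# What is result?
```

Sum of digits of 1969079: 9 + 7 + 0 + 9 + 6 + 9 + 1 = 41

Answer: 41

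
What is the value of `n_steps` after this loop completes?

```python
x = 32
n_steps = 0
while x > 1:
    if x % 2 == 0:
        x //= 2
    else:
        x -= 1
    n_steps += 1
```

Steps to reduce 32 to 1
`n_steps` takes the values: 0 → 1 → 2 → 3 → 4 → 5

Answer: 5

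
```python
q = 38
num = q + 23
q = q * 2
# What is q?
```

Trace:
`q = 38` → q = 38
`num = q + 23` → num = 61
`q = q * 2` → q = 76
So q = 76

Answer: 76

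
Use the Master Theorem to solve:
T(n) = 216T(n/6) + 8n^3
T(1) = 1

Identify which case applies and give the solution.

a=216, b=6, f(n)=8n^3. log_6(216) = 3. Since c=3 = 3, Case 2 applies: T(n) = Θ(n^log_b(a) · log n) = O(n^3 log n).

Answer: O(n^3 log n) - Case 2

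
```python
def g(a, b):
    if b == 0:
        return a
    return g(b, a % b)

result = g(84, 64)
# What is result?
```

g(84, 64) -> g(64, 20) -> g(20, 4) -> g(4, 0) -> 4

Answer: 4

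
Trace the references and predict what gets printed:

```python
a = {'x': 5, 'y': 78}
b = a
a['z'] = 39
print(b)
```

Key concept: dict aliasing.
Step by step:
`a = {'x': 5, 'y': 78}` → a = {'x': 5, 'y': 78}
`b = a` → b = {'x': 5, 'y': 78} (same object as a)
`a['z'] = 39` → a = {'x': 5, 'y': 78, 'z': 39} (same object as b); b = {'x': 5, 'y': 78, 'z': 39} (same object as a)
`print(b)` → prints {'x': 5, 'y': 78, 'z': 39}

Answer: {'x': 5, 'y': 78, 'z': 39}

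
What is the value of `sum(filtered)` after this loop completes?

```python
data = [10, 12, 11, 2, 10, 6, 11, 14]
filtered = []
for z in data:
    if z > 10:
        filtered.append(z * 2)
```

Sum of doubled values > 10
`filtered` takes the values: [] → [24] → [24, 22] → [24, 22, 22] → [24, 22, 22, 28]
So `sum(filtered)` = 96

Answer: 96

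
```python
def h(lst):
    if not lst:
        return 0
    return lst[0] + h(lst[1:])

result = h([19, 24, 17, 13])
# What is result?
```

19 + 24 + 17 + 13 + 0 = 73

Answer: 73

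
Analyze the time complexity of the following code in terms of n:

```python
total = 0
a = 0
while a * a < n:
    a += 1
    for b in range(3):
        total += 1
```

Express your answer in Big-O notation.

Each loop level contributes: √n × 1. Multiplying the contributions gives O(√n).

Answer: O(√n)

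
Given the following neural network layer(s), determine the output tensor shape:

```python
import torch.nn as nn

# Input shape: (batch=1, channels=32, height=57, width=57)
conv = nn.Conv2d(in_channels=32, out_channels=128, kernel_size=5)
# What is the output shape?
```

Input: (1, 32, 57, 57) -> Output: (1, 128, 53, 53)

Answer: (1, 128, 53, 53)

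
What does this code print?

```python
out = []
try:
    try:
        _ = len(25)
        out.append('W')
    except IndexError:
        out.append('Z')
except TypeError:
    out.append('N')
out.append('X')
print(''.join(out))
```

Execution trace: 'N' (outer except TypeError) → 'X' (after the try/except). Output: NX

Answer: NX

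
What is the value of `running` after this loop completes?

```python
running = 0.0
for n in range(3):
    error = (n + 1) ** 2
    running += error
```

Sum of squared losses 1² + 2² + ... + 3²
`running` takes the values: 0.0 → 1.0 → 5.0 → 14.0

Answer: 14.0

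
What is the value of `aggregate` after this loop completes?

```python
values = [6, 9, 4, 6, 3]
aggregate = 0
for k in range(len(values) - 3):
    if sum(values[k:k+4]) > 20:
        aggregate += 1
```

Count windows with sum > 20
`aggregate` takes the values: 0 → 1 → 2

Answer: 2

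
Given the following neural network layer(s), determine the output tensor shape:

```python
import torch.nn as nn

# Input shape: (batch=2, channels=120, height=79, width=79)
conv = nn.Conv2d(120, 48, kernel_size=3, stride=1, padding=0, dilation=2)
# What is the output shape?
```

Input: (2, 120, 79, 79) -> Output: (2, 48, 75, 75)

Answer: (2, 48, 75, 75)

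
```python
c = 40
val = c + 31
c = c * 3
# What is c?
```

Trace:
`c = 40` → c = 40
`val = c + 31` → val = 71
`c = c * 3` → c = 120
So c = 120

Answer: 120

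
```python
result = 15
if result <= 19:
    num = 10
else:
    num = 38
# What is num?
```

Trace:
`result = 15` → result = 15
`if result <= 19: ...` → result <= 19 is True → num = 10
So num = 10

Answer: 10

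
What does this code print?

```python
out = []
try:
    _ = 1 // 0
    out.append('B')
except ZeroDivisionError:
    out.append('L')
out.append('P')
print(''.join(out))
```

Execution trace: 'L' (except ZeroDivisionError) → 'P' (after the try/except). Output: LP

Answer: LP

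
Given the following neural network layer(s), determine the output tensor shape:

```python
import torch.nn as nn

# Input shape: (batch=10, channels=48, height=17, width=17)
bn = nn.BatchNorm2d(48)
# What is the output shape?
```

Input: (10, 48, 17, 17) -> Output: (10, 48, 17, 17)

Answer: (10, 48, 17, 17)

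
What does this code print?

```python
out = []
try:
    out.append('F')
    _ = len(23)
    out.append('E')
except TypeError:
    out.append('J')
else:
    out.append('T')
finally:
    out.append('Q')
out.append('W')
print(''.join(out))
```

Execution trace: 'F' (try body) → 'J' (except TypeError) → 'Q' (finally) → 'W' (after the try/except). Output: FJQW

Answer: FJQW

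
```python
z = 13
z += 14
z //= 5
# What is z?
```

Trace:
`z = 13` → z = 13
`z += 14` → z = 27
`z //= 5` → z = 5
So z = 5

Answer: 5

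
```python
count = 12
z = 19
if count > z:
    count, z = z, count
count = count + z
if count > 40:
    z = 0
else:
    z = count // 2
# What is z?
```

Trace:
`count = 12` → count = 12
`z = 19` → z = 19
`if count > z: ...` → count > z is False → no variable changes
`count = count + z` → count = 31
`if count > 40: ...` → count > 40 is False, take else branch → z = 15
So z = 15

Answer: 15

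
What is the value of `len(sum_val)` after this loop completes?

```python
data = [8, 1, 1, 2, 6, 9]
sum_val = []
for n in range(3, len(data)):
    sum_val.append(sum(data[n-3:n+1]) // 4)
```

Number of 4-element averages
`sum_val` takes the values: [] → [3] → [3, 2] → [3, 2, 4]
So `len(sum_val)` = 3

Answer: 3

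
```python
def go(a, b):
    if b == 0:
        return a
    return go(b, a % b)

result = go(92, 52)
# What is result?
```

go(92, 52) -> go(52, 40) -> go(40, 12) -> go(12, 4) -> go(4, 0) -> 4

Answer: 4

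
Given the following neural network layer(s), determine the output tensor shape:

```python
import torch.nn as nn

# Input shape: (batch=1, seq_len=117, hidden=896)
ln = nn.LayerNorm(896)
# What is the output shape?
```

Input: (1, 117, 896) -> Output: (1, 117, 896)

Answer: (1, 117, 896)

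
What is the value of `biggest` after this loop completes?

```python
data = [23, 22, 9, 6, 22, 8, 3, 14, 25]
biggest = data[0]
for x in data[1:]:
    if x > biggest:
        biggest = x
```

Maximum of [23, 22, 9, 6, 22, 8, 3, 14, 25]
`biggest` takes the values: 23 → 25

Answer: 25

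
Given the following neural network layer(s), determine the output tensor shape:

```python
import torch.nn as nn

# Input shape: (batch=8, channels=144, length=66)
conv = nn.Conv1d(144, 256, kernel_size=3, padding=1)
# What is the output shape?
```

Input: (8, 144, 66) -> Output: (8, 256, 66)

Answer: (8, 256, 66)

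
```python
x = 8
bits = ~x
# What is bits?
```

Trace:
`x = 8` → x = 8
`bits = ~x` → bits = -9
So bits = -9

Answer: -9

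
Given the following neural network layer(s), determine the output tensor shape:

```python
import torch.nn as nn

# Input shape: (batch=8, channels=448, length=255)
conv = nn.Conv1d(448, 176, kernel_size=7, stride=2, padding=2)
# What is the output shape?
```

Input: (8, 448, 255) -> Output: (8, 176, 127)

Answer: (8, 176, 127)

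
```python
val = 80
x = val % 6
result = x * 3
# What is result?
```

Trace:
`val = 80` → val = 80
`x = val % 6` → x = 2
`result = x * 3` → result = 6
So result = 6

Answer: 6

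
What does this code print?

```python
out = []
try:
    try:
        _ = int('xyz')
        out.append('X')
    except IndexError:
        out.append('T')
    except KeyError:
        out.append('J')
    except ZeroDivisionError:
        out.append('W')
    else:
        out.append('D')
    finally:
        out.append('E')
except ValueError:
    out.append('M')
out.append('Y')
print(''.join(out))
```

Execution trace: 'E' (finally) → 'M' (outer except ValueError) → 'Y' (after the try/except). Output: EMY

Answer: EMY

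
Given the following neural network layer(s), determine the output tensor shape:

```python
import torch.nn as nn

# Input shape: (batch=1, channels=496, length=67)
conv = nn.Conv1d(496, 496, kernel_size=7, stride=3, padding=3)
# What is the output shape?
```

Input: (1, 496, 67) -> Output: (1, 496, 23)

Answer: (1, 496, 23)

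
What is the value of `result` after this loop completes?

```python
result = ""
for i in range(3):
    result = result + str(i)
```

Concatenate digits 0 to 2
`result` takes the values: "" → "0" → "01" → "012"

Answer: "012"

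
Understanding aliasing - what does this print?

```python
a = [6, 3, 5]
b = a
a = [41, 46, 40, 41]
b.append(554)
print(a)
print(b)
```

Key concept: rebinding vs mutation: a is rebound to a new list, b still points at the original.
Step by step:
`a = [6, 3, 5]` → a = [6, 3, 5]
`b = a` → b = [6, 3, 5] (same object as a)
`a = [41, 46, 40, 41]` → a = [41, 46, 40, 41]
`b.append(554)` → b = [6, 3, 5, 554]
`print(a)` → prints [41, 46, 40, 41]
`print(b)` → prints [6, 3, 5, 554]

Answer:
[41, 46, 40, 41]
[6, 3, 5, 554]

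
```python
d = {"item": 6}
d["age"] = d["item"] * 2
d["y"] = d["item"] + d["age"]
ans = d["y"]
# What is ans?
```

Trace:
`d = {"item": 6}` → d = {'item': 6}
`d["age"] = d["item"] * 2` → d = {'item': 6, 'age': 12}
`d["y"] = d["item"] + d["age"]` → d = {'item': 6, 'age': 12, 'y': 18}
`ans = d["y"]` → ans = 18
So ans = 18

Answer: 18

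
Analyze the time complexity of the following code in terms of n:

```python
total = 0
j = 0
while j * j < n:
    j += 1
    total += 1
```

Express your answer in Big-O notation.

Each loop level contributes: √n. Multiplying the contributions gives O(√n).

Answer: O(√n)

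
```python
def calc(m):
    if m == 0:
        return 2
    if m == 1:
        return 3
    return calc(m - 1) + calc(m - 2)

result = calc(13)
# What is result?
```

Build up from base cases: calc(0)=2, calc(1)=3, calc(2)=5, calc(3)=8, calc(4)=13, calc(5)=21, calc(6)=34, ..., calc(13)=987

Answer: 987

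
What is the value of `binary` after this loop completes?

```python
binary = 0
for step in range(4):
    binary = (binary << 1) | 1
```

Build 4 consecutive 1-bits: 0b1111
`binary` takes the values: 0 → 1 → 3 → 7 → 15

Answer: 15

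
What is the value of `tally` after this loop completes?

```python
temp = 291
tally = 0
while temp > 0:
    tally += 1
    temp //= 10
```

Count digits by repeated division by 10
`tally` takes the values: 0 → 1 → 2 → 3

Answer: 3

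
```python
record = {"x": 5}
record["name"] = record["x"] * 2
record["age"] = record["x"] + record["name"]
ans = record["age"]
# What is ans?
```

Trace:
`record = {"x": 5}` → record = {'x': 5}
`record["name"] = record["x"] * 2` → record = {'x': 5, 'name': 10}
`record["age"] = record["x"] + record["name"]` → record = {'x': 5, 'name': 10, 'age': 15}
`ans = record["age"]` → ans = 15
So ans = 15

Answer: 15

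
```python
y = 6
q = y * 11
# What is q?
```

Trace:
`y = 6` → y = 6
`q = y * 11` → q = 66
So q = 66

Answer: 66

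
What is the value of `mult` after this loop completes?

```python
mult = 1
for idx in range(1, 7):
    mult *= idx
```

6! = 720
`mult` takes the values: 1 → 2 → 6 → 24 → 120 → 720

Answer: 720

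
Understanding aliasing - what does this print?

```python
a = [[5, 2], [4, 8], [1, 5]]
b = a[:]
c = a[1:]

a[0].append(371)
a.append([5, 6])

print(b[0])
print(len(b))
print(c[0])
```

Key concept: slice with nested mutation.
Step by step:
`a = [[5, 2], [4, 8], [1, 5]]` → a = [[5, 2], [4, 8], [1, 5]]
`b = a[:]` → b = [[5, 2], [4, 8], [1, 5]]
`c = a[1:]` → c = [[4, 8], [1, 5]]
`a[0].append(371)` → a = [[5, 2, 371], [4, 8], [1, 5]]; b = [[5, 2, 371], [4, 8], [1, 5]]
`a.append([5, 6])` → a = [[5, 2, 371], [4, 8], [1, 5], [5, 6]]
`print(b[0])` → prints [5, 2, 371]
`print(len(b))` → prints 3
`print(c[0])` → prints [4, 8]

Answer:
[5, 2, 371]
3
[4, 8]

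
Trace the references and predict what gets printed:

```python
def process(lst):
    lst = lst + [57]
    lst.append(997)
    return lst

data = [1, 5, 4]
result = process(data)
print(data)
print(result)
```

Key concept: rebinding parameter vs mutation.
Step by step:
`data = [1, 5, 4]` → data = [1, 5, 4]
`result = process(data)` → result = [1, 5, 4, 57, 997]
`print(data)` → prints [1, 5, 4]
`print(result)` → prints [1, 5, 4, 57, 997]

Answer:
[1, 5, 4]
[1, 5, 4, 57, 997]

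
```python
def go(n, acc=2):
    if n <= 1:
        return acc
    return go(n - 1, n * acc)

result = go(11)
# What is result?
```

Accumulator trace (n, acc): (11, 2) -> (10, 22) -> (9, 220) -> (8, 1980) -> (7, 15840) -> (6, 110880) -> (5, 665280) -> (4, 3326400) -> (3, 13305600) -> (2, 39916800) -> (1, 79833600) -> return 79833600

Answer: 79833600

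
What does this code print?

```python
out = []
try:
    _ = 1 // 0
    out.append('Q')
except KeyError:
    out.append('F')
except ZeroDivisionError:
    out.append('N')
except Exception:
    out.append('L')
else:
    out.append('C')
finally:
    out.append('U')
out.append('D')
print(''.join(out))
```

Execution trace: 'N' (except ZeroDivisionError) → 'U' (finally) → 'D' (after the try/except). Output: NUD

Answer: NUD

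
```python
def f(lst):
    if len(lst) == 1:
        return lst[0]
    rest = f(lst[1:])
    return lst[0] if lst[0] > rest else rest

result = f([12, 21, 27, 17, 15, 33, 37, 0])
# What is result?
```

Recursive max over [12, 21, 27, 17, 15, 33, 37, 0] = 37

Answer: 37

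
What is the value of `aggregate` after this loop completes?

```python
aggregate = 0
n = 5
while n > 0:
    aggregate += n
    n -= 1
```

Sum 5 down to 1
`aggregate` takes the values: 0 → 5 → 9 → 12 → 14 → 15

Answer: 15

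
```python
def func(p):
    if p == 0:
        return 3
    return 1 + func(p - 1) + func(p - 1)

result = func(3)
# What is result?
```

func(p) = 1 + 2·func(p-1), func(0)=3. Closed form: (3+1)·2^3 - 1 = 31.

Answer: 31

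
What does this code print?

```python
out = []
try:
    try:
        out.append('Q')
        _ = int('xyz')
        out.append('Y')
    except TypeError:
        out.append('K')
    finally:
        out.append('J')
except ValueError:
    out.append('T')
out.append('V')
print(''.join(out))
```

Execution trace: 'Q' (inner try body) → 'J' (inner finally) → 'T' (outer except ValueError) → 'V' (after the try/except). Output: QJTV

Answer: QJTV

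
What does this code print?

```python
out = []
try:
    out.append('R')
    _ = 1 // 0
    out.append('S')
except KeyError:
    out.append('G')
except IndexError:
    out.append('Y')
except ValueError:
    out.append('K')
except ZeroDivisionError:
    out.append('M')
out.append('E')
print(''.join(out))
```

Execution trace: 'R' (try body) → 'M' (except ZeroDivisionError) → 'E' (after the try/except). Output: RME

Answer: RME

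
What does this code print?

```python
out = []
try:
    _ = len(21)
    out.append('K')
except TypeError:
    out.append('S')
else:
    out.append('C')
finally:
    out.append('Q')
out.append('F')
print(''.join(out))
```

Execution trace: 'S' (except TypeError) → 'Q' (finally) → 'F' (after the try/except). Output: SQF

Answer: SQF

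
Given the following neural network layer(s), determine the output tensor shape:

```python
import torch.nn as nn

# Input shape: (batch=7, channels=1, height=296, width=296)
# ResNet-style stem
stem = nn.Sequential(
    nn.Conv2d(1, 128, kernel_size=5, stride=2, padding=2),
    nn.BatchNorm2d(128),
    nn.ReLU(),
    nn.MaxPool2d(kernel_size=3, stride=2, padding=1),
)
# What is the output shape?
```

Input: (7, 1, 296, 296) -> after Conv2d 5x5 stride=2: (7, 128, 148, 148) -> Output: (7, 128, 74, 74)

Answer: (7, 128, 74, 74)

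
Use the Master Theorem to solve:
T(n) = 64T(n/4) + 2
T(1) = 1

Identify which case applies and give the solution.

a=64, b=4, f(n)=2. log_4(64) = 3. Since c=0 < 3, Case 1 applies: T(n) = Θ(n^log_b(a)) = O(n^3).

Answer: O(n^3) - Case 1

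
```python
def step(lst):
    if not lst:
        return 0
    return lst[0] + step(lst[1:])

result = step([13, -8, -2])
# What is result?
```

13 + (-8) + (-2) + 0 = 3

Answer: 3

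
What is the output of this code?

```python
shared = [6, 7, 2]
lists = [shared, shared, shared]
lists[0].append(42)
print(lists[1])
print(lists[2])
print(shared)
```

Key concept: list of same reference.
Step by step:
`shared = [6, 7, 2]` → shared = [6, 7, 2]
`lists = [shared, shared, shared]` → lists = [[6, 7, 2], [6, 7, 2], [6, 7, 2]]
`lists[0].append(42)` → shared = [6, 7, 2, 42]; lists = [[6, 7, 2, 42], [6, 7, 2, 42], [6, 7, 2, 42]]
`print(lists[1])` → prints [6, 7, 2, 42]
`print(lists[2])` → prints [6, 7, 2, 42]
`print(shared)` → prints [6, 7, 2, 42]

Answer:
[6, 7, 2, 42]
[6, 7, 2, 42]
[6, 7, 2, 42]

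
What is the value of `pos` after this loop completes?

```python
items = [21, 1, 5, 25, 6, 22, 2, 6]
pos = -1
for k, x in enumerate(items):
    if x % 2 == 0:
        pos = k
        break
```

First even number index in [21, 1, 5, 25, 6, 22, 2, 6]
`pos` takes the values: -1 → 4

Answer: 4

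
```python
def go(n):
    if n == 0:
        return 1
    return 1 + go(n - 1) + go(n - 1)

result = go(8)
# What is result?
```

go(n) = 1 + 2·go(n-1), go(0)=1. Closed form: (1+1)·2^8 - 1 = 511.

Answer: 511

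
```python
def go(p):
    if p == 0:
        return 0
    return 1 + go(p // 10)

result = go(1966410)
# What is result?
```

Count of digits of 1966410: 7

Answer: 7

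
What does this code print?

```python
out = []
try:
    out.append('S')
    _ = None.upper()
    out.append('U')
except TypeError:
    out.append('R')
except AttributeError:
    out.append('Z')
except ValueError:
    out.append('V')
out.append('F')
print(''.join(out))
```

Execution trace: 'S' (try body) → 'Z' (except AttributeError) → 'F' (after the try/except). Output: SZF

Answer: SZF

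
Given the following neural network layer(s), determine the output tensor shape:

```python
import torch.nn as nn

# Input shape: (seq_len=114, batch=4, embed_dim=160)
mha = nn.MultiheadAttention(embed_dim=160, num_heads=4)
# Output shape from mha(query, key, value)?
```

Input: (114, 4, 160) -> Output: (114, 4, 160)

Answer: (114, 4, 160)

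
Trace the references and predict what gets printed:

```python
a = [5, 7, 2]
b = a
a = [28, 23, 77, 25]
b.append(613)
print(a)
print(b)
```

Key concept: rebinding vs mutation: a is rebound to a new list, b still points at the original.
Step by step:
`a = [5, 7, 2]` → a = [5, 7, 2]
`b = a` → b = [5, 7, 2] (same object as a)
`a = [28, 23, 77, 25]` → a = [28, 23, 77, 25]
`b.append(613)` → b = [5, 7, 2, 613]
`print(a)` → prints [28, 23, 77, 25]
`print(b)` → prints [5, 7, 2, 613]

Answer:
[28, 23, 77, 25]
[5, 7, 2, 613]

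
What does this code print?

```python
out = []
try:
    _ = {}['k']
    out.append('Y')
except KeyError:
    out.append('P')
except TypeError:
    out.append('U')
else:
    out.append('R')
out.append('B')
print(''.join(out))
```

Execution trace: 'P' (except KeyError) → 'B' (after the try/except). Output: PB

Answer: PB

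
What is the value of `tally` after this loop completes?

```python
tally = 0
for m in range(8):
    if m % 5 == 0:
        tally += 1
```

Count numbers divisible by 5 in range(8)
`tally` takes the values: 0 → 1 → 2

Answer: 2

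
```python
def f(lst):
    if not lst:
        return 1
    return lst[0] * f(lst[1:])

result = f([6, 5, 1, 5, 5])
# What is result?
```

Product over [6, 5, 1, 5, 5] = 6 * 5 * 1 * 5 * 5 = 750

Answer: 750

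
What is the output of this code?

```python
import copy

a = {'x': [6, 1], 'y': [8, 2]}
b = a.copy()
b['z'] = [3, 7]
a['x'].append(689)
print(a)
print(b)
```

Key concept: shallow copy of dict with mutable values.
Step by step:
`a = {'x': [6, 1], 'y': [8, 2]}` → a = {'x': [6, 1], 'y': [8, 2]}
`b = a.copy()` → b = {'x': [6, 1], 'y': [8, 2]}
`b['z'] = [3, 7]` → b = {'x': [6, 1], 'y': [8, 2], 'z': [3, 7]}
`a['x'].append(689)` → a = {'x': [6, 1, 689], 'y': [8, 2]}; b = {'x': [6, 1, 689], 'y': [8, 2], 'z': [3, 7]}
`print(a)` → prints {'x': [6, 1, 689], 'y': [8, 2]}
`print(b)` → prints {'x': [6, 1, 689], 'y': [8, 2], 'z': [3, 7]}

Answer:
{'x': [6, 1, 689], 'y': [8, 2]}
{'x': [6, 1, 689], 'y': [8, 2], 'z': [3, 7]}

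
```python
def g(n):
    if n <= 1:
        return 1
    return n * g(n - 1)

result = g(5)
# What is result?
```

g(5) = 5 * 4 * 3 * 2 * 1 = 120

Answer: 120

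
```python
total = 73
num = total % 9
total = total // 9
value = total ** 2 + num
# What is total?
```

Trace:
`total = 73` → total = 73
`num = total % 9` → num = 1
`total = total // 9` → total = 8
`value = total ** 2 + num` → value = 65
So total = 8

Answer: 8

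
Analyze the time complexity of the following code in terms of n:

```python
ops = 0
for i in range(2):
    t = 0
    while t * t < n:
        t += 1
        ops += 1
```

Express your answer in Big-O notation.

Each loop level contributes: 1 × √n. Multiplying the contributions gives O(√n).

Answer: O(√n)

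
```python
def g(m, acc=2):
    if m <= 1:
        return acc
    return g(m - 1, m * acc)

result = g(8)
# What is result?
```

Accumulator trace (n, acc): (8, 2) -> (7, 16) -> (6, 112) -> (5, 672) -> (4, 3360) -> (3, 13440) -> (2, 40320) -> (1, 80640) -> return 80640

Answer: 80640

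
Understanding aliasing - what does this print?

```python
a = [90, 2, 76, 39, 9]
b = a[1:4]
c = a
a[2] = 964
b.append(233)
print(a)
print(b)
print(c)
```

Key concept: slice vs alias.
Step by step:
`a = [90, 2, 76, 39, 9]` → a = [90, 2, 76, 39, 9]
`b = a[1:4]` → b = [2, 76, 39]
`c = a` → c = [90, 2, 76, 39, 9] (same object as a)
`a[2] = 964` → a = [90, 2, 964, 39, 9] (same object as c); c = [90, 2, 964, 39, 9] (same object as a)
`b.append(233)` → b = [2, 76, 39, 233]
`print(a)` → prints [90, 2, 964, 39, 9]
`print(b)` → prints [2, 76, 39, 233]
`print(c)` → prints [90, 2, 964, 39, 9]

Answer:
[90, 2, 964, 39, 9]
[2, 76, 39, 233]
[90, 2, 964, 39, 9]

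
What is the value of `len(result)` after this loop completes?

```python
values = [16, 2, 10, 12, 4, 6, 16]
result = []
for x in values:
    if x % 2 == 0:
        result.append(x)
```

Count even numbers in [16, 2, 10, 12, 4, 6, 16]
`result` takes the values: [] → [16] → [16, 2] → [16, 2, 10] → [16, 2, 10, 12] → [16, 2, 10, 12, 4] → [16, 2, 10, 12, 4, 6] → [16, 2, 10, 12, 4, 6, 16]
So `len(result)` = 7

Answer: 7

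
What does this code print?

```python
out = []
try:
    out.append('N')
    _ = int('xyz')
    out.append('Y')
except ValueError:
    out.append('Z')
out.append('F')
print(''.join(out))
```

Execution trace: 'N' (try body) → 'Z' (except ValueError) → 'F' (after the try/except). Output: NZF

Answer: NZF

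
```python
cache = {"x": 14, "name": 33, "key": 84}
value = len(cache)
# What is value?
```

Trace:
`cache = {"x": 14, "name": 33, "key": 84}` → cache = {'x': 14, 'name': 33, 'key': 84}
`value = len(cache)` → value = 3
So value = 3

Answer: 3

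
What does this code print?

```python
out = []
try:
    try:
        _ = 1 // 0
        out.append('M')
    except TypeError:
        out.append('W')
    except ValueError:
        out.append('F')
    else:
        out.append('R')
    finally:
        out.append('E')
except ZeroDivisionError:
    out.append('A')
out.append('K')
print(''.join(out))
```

Execution trace: 'E' (finally) → 'A' (outer except ZeroDivisionError) → 'K' (after the try/except). Output: EAK

Answer: EAK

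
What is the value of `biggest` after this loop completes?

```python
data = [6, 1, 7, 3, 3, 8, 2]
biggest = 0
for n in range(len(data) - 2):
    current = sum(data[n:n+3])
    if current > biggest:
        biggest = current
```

Max sum of 3-element window in [6, 1, 7, 3, 3, 8, 2]
`biggest` takes the values: 0 → 14

Answer: 14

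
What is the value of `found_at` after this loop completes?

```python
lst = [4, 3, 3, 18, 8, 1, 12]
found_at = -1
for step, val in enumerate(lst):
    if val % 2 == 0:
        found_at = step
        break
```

First even number index in [4, 3, 3, 18, 8, 1, 12]
`found_at` takes the values: -1 → 0

Answer: 0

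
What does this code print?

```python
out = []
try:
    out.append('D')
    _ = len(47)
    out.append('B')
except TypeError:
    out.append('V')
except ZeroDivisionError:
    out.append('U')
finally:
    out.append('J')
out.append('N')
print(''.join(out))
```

Execution trace: 'D' (try body) → 'V' (except TypeError) → 'J' (finally) → 'N' (after the try/except). Output: DVJN

Answer: DVJN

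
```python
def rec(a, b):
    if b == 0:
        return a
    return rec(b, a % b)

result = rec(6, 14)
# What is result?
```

rec(6, 14) -> rec(14, 6) -> rec(6, 2) -> rec(2, 0) -> 2

Answer: 2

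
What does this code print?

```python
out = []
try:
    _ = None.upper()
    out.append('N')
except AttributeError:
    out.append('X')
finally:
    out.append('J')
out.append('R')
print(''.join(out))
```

Execution trace: 'X' (except AttributeError) → 'J' (finally) → 'R' (after the try/except). Output: XJR

Answer: XJR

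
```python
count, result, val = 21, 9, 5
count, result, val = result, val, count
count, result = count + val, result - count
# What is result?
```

Trace:
`count, result, val = 21, 9, 5` → count = 21; result = 9; val = 5
`count, result, val = result, val, count` → count = 9; result = 5; val = 21
`count, result = count + val, result - count` → count = 30; result = -4
So result = -4

Answer: -4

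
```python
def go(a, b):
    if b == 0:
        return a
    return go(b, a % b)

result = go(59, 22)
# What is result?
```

go(59, 22) -> go(22, 15) -> go(15, 7) -> go(7, 1) -> go(1, 0) -> 1

Answer: 1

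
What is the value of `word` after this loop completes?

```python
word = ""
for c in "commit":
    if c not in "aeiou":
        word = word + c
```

Remove vowels from 'commit'
`word` takes the values: "" → "c" → "cm" → "cmm" → "cmmt"

Answer: "cmmt"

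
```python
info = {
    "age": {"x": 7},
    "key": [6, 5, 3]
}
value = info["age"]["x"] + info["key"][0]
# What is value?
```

Trace:
`info = { ...` → info = {'age': {'x': 7}, 'key': [6, 5, 3]}
`value = info["age"]["x"] + info["key"][0]` → value = 13
So value = 13

Answer: 13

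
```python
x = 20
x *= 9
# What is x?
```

Trace:
`x = 20` → x = 20
`x *= 9` → x = 180
So x = 180

Answer: 180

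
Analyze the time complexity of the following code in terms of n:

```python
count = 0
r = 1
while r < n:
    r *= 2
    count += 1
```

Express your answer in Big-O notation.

Each loop level contributes: log n. Multiplying the contributions gives O(log n).

Answer: O(log n)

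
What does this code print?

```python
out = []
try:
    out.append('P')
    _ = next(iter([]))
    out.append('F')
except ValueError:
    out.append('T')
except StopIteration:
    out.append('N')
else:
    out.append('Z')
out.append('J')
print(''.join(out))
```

Execution trace: 'P' (try body) → 'N' (except StopIteration) → 'J' (after the try/except). Output: PNJ

Answer: PNJ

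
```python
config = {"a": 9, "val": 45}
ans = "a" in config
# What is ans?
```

Trace:
`config = {"a": 9, "val": 45}` → config = {'a': 9, 'val': 45}
`ans = "a" in config` → ans = True
So ans = True

Answer: True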